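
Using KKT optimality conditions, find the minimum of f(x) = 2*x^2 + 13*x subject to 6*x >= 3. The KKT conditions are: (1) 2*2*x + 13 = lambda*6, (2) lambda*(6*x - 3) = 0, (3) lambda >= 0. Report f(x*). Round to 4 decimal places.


Step 1: Try lambda = 0 (constraint inactive).
x_unc = -13/(2*2) = -3.25
Check: 6*-3.25 = -19.5 < 3 -- violated!
Step 2: Constraint must be active: 6*x = 3
x* = 3/6 = 0.5
lambda = (2*2*0.5 + 13)/6 = 2.5
Step 3: Compute optimal value.
f(x*) = 2*0.5^2 + 13*0.5 = 7.0


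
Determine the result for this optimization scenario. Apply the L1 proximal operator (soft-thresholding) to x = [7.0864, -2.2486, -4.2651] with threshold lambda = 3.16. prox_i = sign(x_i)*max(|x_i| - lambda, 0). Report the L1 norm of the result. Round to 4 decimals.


Soft-thresholding with lambda = 3.16:
prox(7.0864) = sign(7.0864)*max(|7.0864| - 3.16, 0) = 3.9264
prox(-2.2486) = sign(-2.2486)*max(|-2.2486| - 3.16, 0) = 0.0
prox(-4.2651) = sign(-4.2651)*max(|-4.2651| - 3.16, 0) = -1.1051
prox(x) = [3.9264, 0.0, -1.1051]
||prox(x)||_1 = 3.9264 + 0.0 + 1.1051 = 5.0315


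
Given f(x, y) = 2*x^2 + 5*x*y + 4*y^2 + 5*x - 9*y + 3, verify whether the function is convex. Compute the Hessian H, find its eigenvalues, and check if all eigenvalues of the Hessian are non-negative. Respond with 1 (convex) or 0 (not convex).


The Hessian of f(x,y) = 2*x^2 + 5*x*y + 4*y^2 + 5*x - 9*y + 3 is:
H = [[4, 5], [5, 8]]
Trace = 4 + 8 = 12
Determinant = 4*8 - (5)^2 = 7
Discriminant = (12)^2 - 4*7 = 116.0
Eigenvalues: lambda_1 = 0.6148, lambda_2 = 11.3852
The function is convex.

1


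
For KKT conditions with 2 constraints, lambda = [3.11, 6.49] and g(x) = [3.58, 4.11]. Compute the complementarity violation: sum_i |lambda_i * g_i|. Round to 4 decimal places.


KKT complementary slackness check:
lambda_1 * g_1 = 3.11 * 3.58 = 11.1338
lambda_2 * g_2 = 6.49 * 4.11 = 26.6739
Total violation = 11.1338 + 26.6739 = 37.8077


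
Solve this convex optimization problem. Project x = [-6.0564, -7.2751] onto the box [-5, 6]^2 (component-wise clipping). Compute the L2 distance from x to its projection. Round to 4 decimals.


Project each component onto [-5, 6].
clip(-6.0564) = -5.0, clip(-7.2751) = -5.0
Projection = [-5.0, -5.0]
Squared diffs: [1.116, 5.1761]
Distance = sqrt(6.2921) = 2.5084


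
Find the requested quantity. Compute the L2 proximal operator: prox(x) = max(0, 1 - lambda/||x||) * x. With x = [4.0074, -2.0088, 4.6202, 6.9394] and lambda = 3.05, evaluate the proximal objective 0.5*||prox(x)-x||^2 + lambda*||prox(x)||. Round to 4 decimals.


Step 1: Compute ||x||.
||x|| = 9.4655
Step 2: Compute scaling factor.
scale = max(0, 1 - 3.05/9.4655) = 0.6778
Step 3: prox(x) = [2.7161, -1.3615, 3.1315, 4.7034]
||prox(x)|| = 6.4155
Step 4: Proximal objective.
0.5*||prox-x||^2 = 4.6513
lambda*||prox|| = 19.5673
Total = 24.2186


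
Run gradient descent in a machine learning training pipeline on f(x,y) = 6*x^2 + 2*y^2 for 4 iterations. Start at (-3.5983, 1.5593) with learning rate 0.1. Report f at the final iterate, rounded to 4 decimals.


Gradient descent on f(x,y) = 6*x^2 + 2*y^2.
Starting point: (-3.5983, 1.5593), alpha = 0.1
Step 1: grad_x = 2*6*-3.5983 = -43.1796, grad_y = 2*2*1.5593 = 6.2372
  x_1 = -3.5983 - 0.1*-43.1796 = 0.7197
  y_1 = 1.5593 - 0.1*6.2372 = 0.9356
Step 2: grad_x = 2*6*0.7197 = 8.6359, grad_y = 2*2*0.9356 = 3.7423
  x_2 = 0.7197 - 0.1*8.6359 = -0.1439
  y_2 = 0.9356 - 0.1*3.7423 = 0.5613
Step 3: grad_x = 2*6*-0.1439 = -1.7272, grad_y = 2*2*0.5613 = 2.2454
  x_3 = -0.1439 - 0.1*-1.7272 = 0.0288
  y_3 = 0.5613 - 0.1*2.2454 = 0.3368
Step 4: grad_x = 2*6*0.0288 = 0.3454, grad_y = 2*2*0.3368 = 1.3472
  x_4 = 0.0288 - 0.1*0.3454 = -0.0058
  y_4 = 0.3368 - 0.1*1.3472 = 0.2021
f(-0.0058, 0.2021) = 6*(-0.0058)^2 + 2*0.2021^2 = 0.0819


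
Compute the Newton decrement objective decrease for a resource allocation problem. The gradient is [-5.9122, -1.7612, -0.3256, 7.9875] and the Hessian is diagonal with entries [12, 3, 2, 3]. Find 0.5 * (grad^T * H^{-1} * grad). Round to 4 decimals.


Step 1: H is diagonal, so H^(-1) * g = [-0.4927, -0.5871, -0.1628, 2.6625].
Step 2: g^T H^(-1) g = sum_i g_i^2 / H_ii
  = (-5.9122)^2/12 + (-1.7612)^2/3 + (-0.3256)^2/2 + (7.9875)^2/3
  = 2.9128 + 1.0339 + 0.053 + 21.2667 = 25.2665
Step 3: Objective decrease = 0.5 * g^T H^(-1) g = 12.6333


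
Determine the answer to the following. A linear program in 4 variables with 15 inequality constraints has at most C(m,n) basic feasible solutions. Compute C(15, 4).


Each vertex corresponds to some choice of n active constraints out of m, so the number of vertices is at most C(m, n) = m! / (n!(m-n)!).
m = 15, n = 4
Numerator: 15 * 14 * 13 * 12
Denominator: 4! = 24
C(15, 4) = 1365


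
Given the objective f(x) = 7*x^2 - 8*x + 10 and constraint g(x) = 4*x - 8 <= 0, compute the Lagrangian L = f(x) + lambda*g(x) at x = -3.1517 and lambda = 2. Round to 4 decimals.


Step 1: Evaluate f(x).
f(-3.1517) = 7*(-3.1517)^2 - 8*(-3.1517) + 10 = 104.7461
Step 2: Evaluate g(x).
g(-3.1517) = 4*-3.1517 - 8 = -20.6068
Step 3: Compute Lagrangian.
L = 104.7461 + 2*-20.6068 = 63.5325


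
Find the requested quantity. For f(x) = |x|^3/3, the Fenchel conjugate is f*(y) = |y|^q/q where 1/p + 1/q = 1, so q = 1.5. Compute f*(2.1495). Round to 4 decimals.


The conjugate exponent q satisfies 1/p + 1/q = 1.
p = 3, so q = 3/(3 - 1) = 1.5
|y|^q = 2.1495^1.5 = 3.1514
f*(2.1495) = 3.1514 / 1.5 = 2.1009


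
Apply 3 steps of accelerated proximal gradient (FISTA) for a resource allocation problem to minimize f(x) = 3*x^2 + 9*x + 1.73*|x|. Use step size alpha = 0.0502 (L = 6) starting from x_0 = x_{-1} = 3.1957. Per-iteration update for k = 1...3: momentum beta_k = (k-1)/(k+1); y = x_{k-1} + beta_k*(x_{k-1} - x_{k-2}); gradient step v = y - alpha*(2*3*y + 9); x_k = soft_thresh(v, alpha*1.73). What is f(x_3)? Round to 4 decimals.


FISTA on f(x) = 3*x^2 + 9*x + 1.73*|x|
L = 6, alpha = 0.0502
Iteration 1: beta = 0.0, y = 3.1957 + 0.0*(3.1957 - 3.1957) = 3.1957
  grad(y) = 28.1742, v = y - alpha*grad = 1.7814
  prox(v) = soft_thresh(1.7814, 0.0868) = 1.6945
Iteration 2: beta = 0.3333, y = 1.6945 + 0.3333*(1.6945 - 3.1957) = 1.1941
  grad(y) = 16.1647, v = y - alpha*grad = 0.3826
  prox(v) = soft_thresh(0.3826, 0.0868) = 0.2958
Iteration 3: beta = 0.5, y = 0.2958 + 0.5*(0.2958 - 1.6945) = -0.4036
  grad(y) = 6.5787, v = y - alpha*grad = -0.7338
  prox(v) = soft_thresh(-0.7338, 0.0868) = -0.647
f(x_3) = 3*(-0.647)^2 + 9*(-0.647) + 1.73*|-0.647| = -3.4477


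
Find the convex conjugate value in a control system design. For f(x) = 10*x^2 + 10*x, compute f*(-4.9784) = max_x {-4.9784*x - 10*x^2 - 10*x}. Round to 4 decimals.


f*(y) = sup_x {y*x - a*x^2 - b*x} = sup_x {(y-b)*x - a*x^2}
FOC: (y - b) - 2a*x = 0 => x* = (y - b)/(2a)
x* = (-4.9784 - 10)/(2*10) = -0.7489
f*(-4.9784) = (y-b)^2/(4a) = (-4.9784 - 10)^2/(4*10)
= 224.3525/40 = 5.6088


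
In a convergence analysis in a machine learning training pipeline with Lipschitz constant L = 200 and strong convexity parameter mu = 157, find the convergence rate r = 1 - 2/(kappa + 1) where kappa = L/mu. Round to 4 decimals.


Step 1: Compute the condition number.
kappa = L/mu = 200/157 = 1.2739
Step 2: Compute the convergence rate.
r = 1 - 2/(kappa + 1) = 1 - 2*mu/(L + mu) = (L - mu)/(L + mu) = 43/357 = 0.1204


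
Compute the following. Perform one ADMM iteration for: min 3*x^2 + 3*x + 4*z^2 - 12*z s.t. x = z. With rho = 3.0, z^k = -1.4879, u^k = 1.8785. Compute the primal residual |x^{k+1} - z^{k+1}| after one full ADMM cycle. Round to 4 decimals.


ADMM iteration with rho = 3.0, z^k = -1.4879, u^k = 1.8785
Step 1: x-update.
Minimize 3*x^2 + 3*x + (3.0/2)*(x + 1.4879 + 1.8785)^2
FOC: (2*3 + 3.0)*x = -3 + 3.0*(-1.4879 - 1.8785)
x^{k+1} = -1.4555
Step 2: z-update.
Minimize 4*z^2 - 12*z + (3.0/2)*(-1.4555 - z + 1.8785)^2
FOC: (2*4 + 3.0)*z = 12 + 3.0*(-1.4555 + 1.8785)
z^{k+1} = 1.2063
Step 3: u-update.
u^{k+1} = 1.8785 - 1.4555 - 1.2063 = -0.7832
Step 4: Primal residual = |-1.4555 - 1.2063| = 2.6617


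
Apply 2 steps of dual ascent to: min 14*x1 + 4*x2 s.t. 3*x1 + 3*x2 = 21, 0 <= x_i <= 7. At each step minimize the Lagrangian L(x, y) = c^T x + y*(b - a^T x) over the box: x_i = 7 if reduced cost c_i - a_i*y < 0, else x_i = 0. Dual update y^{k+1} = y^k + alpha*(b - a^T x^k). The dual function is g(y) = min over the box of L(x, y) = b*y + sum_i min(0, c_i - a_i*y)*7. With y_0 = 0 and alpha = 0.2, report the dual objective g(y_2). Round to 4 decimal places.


Dual ascent for LP: min 14*x1 + 4*x2, 3*x1 + 3*x2 = 21, 0 <= x_i <= 7
Step 1: y^k = 0.0, reduced costs: (14.0, 4.0)
  x^k = (0.0, 0.0), subgradient = b - a^T x = 21.0
  y^{k+1} = 0.0 + 0.2*21.0 = 4.2
Step 2: y^k = 4.2, reduced costs: (1.4, -8.6)
  x^k = (0.0, 7.0), subgradient = b - a^T x = 0.0
  y^{k+1} = 4.2 + 0.2*0.0 = 4.2
Dual objective at y_2 = 4.2: reduced costs (1.4, -8.6), box minimizer x = (0.0, 7.0)
g(y_2) = b*y + (c1 - a1*y)*x1 + (c2 - a2*y)*x2 = 21*4.2 + 1.4*0.0 + (-8.6)*7.0 = 88.2 + 0.0 - 60.2 = 28.0


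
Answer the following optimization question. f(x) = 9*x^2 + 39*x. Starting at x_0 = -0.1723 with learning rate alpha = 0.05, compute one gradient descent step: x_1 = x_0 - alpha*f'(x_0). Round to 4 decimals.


We compute the gradient at x_0 and apply the update.
f'(x) = 18*x + 39
f'(-0.1723) = 18*-0.1723 + 39 = 35.8986
x_1 = -0.1723 - 0.05*35.8986 = -1.9672


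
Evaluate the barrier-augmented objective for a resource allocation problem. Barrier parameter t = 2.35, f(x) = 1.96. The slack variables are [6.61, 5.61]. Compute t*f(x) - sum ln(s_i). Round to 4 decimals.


Step 1: Compute log-barrier.
ln values: [1.8886, 1.7246]
phi = -(1.8886 + 1.7246) = -3.6131
Step 2: Compute augmented objective.
t*f(x) = 2.35*1.96 = 4.606
Total = 4.606 - 3.6131 = 0.9929


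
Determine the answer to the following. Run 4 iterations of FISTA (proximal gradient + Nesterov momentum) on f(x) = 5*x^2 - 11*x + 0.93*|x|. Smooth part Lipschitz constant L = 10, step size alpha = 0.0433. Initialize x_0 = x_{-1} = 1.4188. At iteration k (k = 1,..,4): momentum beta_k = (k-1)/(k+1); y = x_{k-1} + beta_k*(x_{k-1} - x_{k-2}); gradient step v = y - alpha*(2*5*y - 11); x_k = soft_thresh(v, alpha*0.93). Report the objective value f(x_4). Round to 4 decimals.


FISTA on f(x) = 5*x^2 - 11*x + 0.93*|x|
L = 10, alpha = 0.0433
Iteration 1: beta = 0.0, y = 1.4188 + 0.0*(1.4188 - 1.4188) = 1.4188
  grad(y) = 3.188, v = y - alpha*grad = 1.2808
  prox(v) = soft_thresh(1.2808, 0.0403) = 1.2405
Iteration 2: beta = 0.3333, y = 1.2405 + 0.3333*(1.2405 - 1.4188) = 1.1811
  grad(y) = 0.8105, v = y - alpha*grad = 1.146
  prox(v) = soft_thresh(1.146, 0.0403) = 1.1057
Iteration 3: beta = 0.5, y = 1.1057 + 0.5*(1.1057 - 1.2405) = 1.0383
  grad(y) = -0.6171, v = y - alpha*grad = 1.065
  prox(v) = soft_thresh(1.065, 0.0403) = 1.0247
Iteration 4: beta = 0.6, y = 1.0247 + 0.6*(1.0247 - 1.1057) = 0.9762
  grad(y) = -1.2383, v = y - alpha*grad = 1.0298
  prox(v) = soft_thresh(1.0298, 0.0403) = 0.9895
f(x_4) = 5*0.9895^2 - 11*0.9895 + 0.93*|0.9895| = -5.0687


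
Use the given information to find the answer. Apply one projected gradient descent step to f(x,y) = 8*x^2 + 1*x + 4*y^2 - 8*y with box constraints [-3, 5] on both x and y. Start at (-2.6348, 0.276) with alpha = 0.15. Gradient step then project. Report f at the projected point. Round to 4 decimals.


Step 1: Compute gradient at (-2.6348, 0.276).
grad_x = 2*8*-2.6348 + 1 = -41.1568
grad_y = 2*4*0.276 - 8 = -5.792
Step 2: Gradient step.
x_raw = -2.6348 - 0.15*-41.1568 = 3.5387
y_raw = 0.276 - 0.15*-5.792 = 1.1448
Step 3: Project onto [-3, 5].
x_proj = clip(3.5387) = 3.5387
y_proj = clip(1.1448) = 1.1448
Step 4: Evaluate f.
f(3.5387, 1.1448) = 99.8029


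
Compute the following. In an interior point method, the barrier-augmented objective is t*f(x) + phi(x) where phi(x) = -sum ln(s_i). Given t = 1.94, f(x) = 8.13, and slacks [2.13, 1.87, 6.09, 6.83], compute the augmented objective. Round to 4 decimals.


Step 1: Compute log-barrier.
ln values: [0.7561, 0.6259, 1.8066, 1.9213]
phi = -(0.7561 + 0.6259 + 1.8066 + 1.9213) = -5.11
Step 2: Compute augmented objective.
t*f(x) = 1.94*8.13 = 15.7722
Total = 15.7722 - 5.11 = 10.6622


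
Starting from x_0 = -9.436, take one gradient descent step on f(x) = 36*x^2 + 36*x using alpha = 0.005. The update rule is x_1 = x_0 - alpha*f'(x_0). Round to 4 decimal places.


We compute the gradient at x_0 and apply the update.
f'(x) = 72*x + 36
f'(-9.436) = 72*-9.436 + 36 = -643.392
x_1 = -9.436 - 0.005*-643.392 = -6.219


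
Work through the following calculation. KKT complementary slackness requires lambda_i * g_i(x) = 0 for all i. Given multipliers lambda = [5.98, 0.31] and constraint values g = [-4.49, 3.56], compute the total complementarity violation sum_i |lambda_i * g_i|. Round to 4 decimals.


KKT complementary slackness check:
lambda_1 * g_1 = 5.98 * -4.49 = -26.8502
lambda_2 * g_2 = 0.31 * 3.56 = 1.1036
Total violation = 26.8502 + 1.1036 = 27.9538


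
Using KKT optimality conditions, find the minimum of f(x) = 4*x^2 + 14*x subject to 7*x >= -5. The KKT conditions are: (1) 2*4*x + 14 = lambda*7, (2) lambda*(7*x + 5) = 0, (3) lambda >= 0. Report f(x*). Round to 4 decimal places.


Step 1: Try lambda = 0 (constraint inactive).
x_unc = -14/(2*4) = -1.75
Check: 7*-1.75 = -12.25 < -5 -- violated!
Step 2: Constraint must be active: 7*x = -5
x* = -5/7 = -0.7143 (rounded; the exact value -5/7 is used below)
lambda = (2*4*(-5/7) + 14)/7 = 1.1837
Step 3: Compute optimal value.
f(x*) = 4*(-5/7)^2 + 14*(-5/7) = -7.9592


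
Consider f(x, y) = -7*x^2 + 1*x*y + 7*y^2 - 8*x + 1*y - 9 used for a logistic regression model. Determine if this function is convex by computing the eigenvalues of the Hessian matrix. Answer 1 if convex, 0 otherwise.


The Hessian of f(x,y) = -7*x^2 + 1*x*y + 7*y^2 - 8*x + 1*y - 9 is:
H = [[-14, 1], [1, 14]]
Trace = -14 + 14 = 0
Determinant = -14*14 - (1)^2 = -197
Discriminant = (0)^2 - 4*-197 = 788.0
Eigenvalues: lambda_1 = -14.0357, lambda_2 = 14.0357
The function is not convex.

0


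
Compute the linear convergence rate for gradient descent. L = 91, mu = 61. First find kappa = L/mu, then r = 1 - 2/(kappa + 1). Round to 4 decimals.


Step 1: Compute the condition number.
kappa = L/mu = 91/61 = 1.4918
Step 2: Compute the convergence rate.
r = 1 - 2/(kappa + 1) = 1 - 2*mu/(L + mu) = (L - mu)/(L + mu) = 30/152 = 0.1974


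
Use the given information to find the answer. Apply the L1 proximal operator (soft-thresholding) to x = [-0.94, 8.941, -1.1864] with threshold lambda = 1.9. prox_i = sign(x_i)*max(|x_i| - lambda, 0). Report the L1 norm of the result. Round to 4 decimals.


Soft-thresholding with lambda = 1.9:
prox(-0.94) = sign(-0.94)*max(|-0.94| - 1.9, 0) = 0.0
prox(8.941) = sign(8.941)*max(|8.941| - 1.9, 0) = 7.041
prox(-1.1864) = sign(-1.1864)*max(|-1.1864| - 1.9, 0) = 0.0
prox(x) = [0.0, 7.041, 0.0]
||prox(x)||_1 = 0.0 + 7.041 + 0.0 = 7.041


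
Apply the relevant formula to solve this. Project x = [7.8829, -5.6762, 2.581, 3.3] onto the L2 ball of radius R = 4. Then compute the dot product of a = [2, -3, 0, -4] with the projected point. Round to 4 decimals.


Step 1: Compute ||x|| (intermediates to 6 decimals).
||x|| = sqrt(7.8829^2 + (-5.6762)^2 + 2.581^2 + 3.3^2) = 10.578796
Step 2: Project.
Since ||x|| > R, scale = R/||x|| = 4/10.578796 = 0.378115, proj(x) = scale * x
proj(x) = [2.980643, -2.146256, 0.975915, 1.24778]
Step 3: Dot product.
a^T * proj(x) = 2*2.980643 - 3*(-2.146256) + 0*0.975915 - 4*1.24778 = 7.4089


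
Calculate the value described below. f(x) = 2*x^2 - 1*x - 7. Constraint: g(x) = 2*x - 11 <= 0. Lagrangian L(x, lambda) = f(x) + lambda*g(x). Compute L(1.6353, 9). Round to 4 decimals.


Step 1: Evaluate f(x).
f(1.6353) = 2*1.6353^2 - 1*1.6353 - 7 = -3.2869
Step 2: Evaluate g(x).
g(1.6353) = 2*1.6353 - 11 = -7.7294
Step 3: Compute Lagrangian.
L = -3.2869 + 9*-7.7294 = -72.8515


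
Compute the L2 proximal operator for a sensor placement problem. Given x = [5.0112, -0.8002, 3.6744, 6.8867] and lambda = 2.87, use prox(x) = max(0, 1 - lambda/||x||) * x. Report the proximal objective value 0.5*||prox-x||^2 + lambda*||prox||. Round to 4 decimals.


Step 1: Compute ||x||.
||x|| = 9.3102
Step 2: Compute scaling factor.
scale = max(0, 1 - 2.87/9.3102) = 0.6917
Step 3: prox(x) = [3.4664, -0.5535, 2.5417, 4.7638]
||prox(x)|| = 6.4402
Step 4: Proximal objective.
0.5*||prox-x||^2 = 4.1185
lambda*||prox|| = 18.4834
Total = 22.6019


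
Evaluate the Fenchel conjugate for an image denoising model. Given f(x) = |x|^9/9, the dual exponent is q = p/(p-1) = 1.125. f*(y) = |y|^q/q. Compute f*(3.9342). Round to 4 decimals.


The conjugate exponent q satisfies 1/p + 1/q = 1.
p = 9, so q = 9/(9 - 1) = 1.125
|y|^q = 3.9342^1.125 = 4.6689
f*(3.9342) = 4.6689 / 1.125 = 4.1501


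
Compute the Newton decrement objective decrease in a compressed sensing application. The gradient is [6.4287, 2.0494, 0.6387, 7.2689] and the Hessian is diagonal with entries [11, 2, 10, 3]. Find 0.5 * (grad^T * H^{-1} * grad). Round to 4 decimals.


Step 1: H is diagonal, so H^(-1) * g = [0.5844, 1.0247, 0.0639, 2.423].
Step 2: g^T H^(-1) g = sum_i g_i^2 / H_ii
  = (6.4287)^2/11 + (2.0494)^2/2 + (0.6387)^2/10 + (7.2689)^2/3
  = 3.7571 + 2.1 + 0.0408 + 17.6123 = 23.5102
Step 3: Objective decrease = 0.5 * g^T H^(-1) g = 11.7551


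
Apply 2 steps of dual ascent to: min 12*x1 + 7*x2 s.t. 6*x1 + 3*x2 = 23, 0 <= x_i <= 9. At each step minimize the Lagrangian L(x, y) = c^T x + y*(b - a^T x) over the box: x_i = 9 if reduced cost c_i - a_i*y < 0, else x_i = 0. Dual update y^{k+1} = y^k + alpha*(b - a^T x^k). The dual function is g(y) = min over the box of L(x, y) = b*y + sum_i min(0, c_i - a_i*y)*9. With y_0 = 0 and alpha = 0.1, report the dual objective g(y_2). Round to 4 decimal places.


Dual ascent for LP: min 12*x1 + 7*x2, 6*x1 + 3*x2 = 23, 0 <= x_i <= 9
Step 1: y^k = 0.0, reduced costs: (12.0, 7.0)
  x^k = (0.0, 0.0), subgradient = b - a^T x = 23.0
  y^{k+1} = 0.0 + 0.1*23.0 = 2.3
Step 2: y^k = 2.3, reduced costs: (-1.8, 0.1)
  x^k = (9.0, 0.0), subgradient = b - a^T x = -31.0
  y^{k+1} = 2.3 + 0.1*-31.0 = -0.8
Dual objective at y_2 = -0.8: reduced costs (16.8, 9.4), box minimizer x = (0.0, 0.0)
g(y_2) = b*y + (c1 - a1*y)*x1 + (c2 - a2*y)*x2 = 23*(-0.8) + 16.8*0.0 + 9.4*0.0 = -18.4 + 0.0 + 0.0 = -18.4


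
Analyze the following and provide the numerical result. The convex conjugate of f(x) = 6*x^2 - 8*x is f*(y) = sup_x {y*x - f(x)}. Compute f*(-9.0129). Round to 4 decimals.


f*(y) = sup_x {y*x - a*x^2 - b*x} = sup_x {(y-b)*x - a*x^2}
FOC: (y - b) - 2a*x = 0 => x* = (y - b)/(2a)
x* = (-9.0129 + 8)/(2*6) = -0.0844
f*(-9.0129) = (y-b)^2/(4a) = (-9.0129 + 8)^2/(4*6)
= 1.026/24 = 0.0427


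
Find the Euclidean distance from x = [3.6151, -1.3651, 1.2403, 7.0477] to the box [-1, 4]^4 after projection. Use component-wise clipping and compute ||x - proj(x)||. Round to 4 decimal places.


Project each component onto [-1, 4].
clip(3.6151) = 3.6151, clip(-1.3651) = -1.0, clip(1.2403) = 1.2403, clip(7.0477) = 4.0
Projection = [3.6151, -1.0, 1.2403, 4.0]
Squared diffs: [0.0, 0.1333, 0.0, 9.2885]
Distance = sqrt(9.4218) = 3.0695


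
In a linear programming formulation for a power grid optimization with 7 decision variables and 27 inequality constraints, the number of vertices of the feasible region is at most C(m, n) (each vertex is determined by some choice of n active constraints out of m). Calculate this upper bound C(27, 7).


Each vertex corresponds to some choice of n active constraints out of m, so the number of vertices is at most C(m, n) = m! / (n!(m-n)!).
m = 27, n = 7
Numerator: 27 * 26 * 25 * 24 * 23 * 22 * 21
Denominator: 7! = 5040
C(27, 7) = 888030


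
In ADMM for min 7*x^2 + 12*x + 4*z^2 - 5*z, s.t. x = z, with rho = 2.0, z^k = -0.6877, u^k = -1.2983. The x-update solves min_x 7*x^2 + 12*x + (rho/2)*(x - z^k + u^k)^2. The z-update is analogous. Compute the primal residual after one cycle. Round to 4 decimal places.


ADMM iteration with rho = 2.0, z^k = -0.6877, u^k = -1.2983
Step 1: x-update.
Minimize 7*x^2 + 12*x + (2.0/2)*(x + 0.6877 - 1.2983)^2
FOC: (2*7 + 2.0)*x = -12 + 2.0*(-0.6877 + 1.2983)
x^{k+1} = -0.6737
Step 2: z-update.
Minimize 4*z^2 - 5*z + (2.0/2)*(-0.6737 - z - 1.2983)^2
FOC: (2*4 + 2.0)*z = 5 + 2.0*(-0.6737 - 1.2983)
z^{k+1} = 0.1056
Step 3: u-update.
u^{k+1} = -1.2983 - 0.6737 - 0.1056 = -2.0776
Step 4: Primal residual = |-0.6737 - 0.1056| = 0.7793


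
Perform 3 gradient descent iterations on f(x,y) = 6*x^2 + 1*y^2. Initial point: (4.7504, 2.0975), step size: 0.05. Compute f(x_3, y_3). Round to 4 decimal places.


Gradient descent on f(x,y) = 6*x^2 + 1*y^2.
Starting point: (4.7504, 2.0975), alpha = 0.05
Step 1: grad_x = 2*6*4.7504 = 57.0048, grad_y = 2*1*2.0975 = 4.195
  x_1 = 4.7504 - 0.05*57.0048 = 1.9002
  y_1 = 2.0975 - 0.05*4.195 = 1.8878
Step 2: grad_x = 2*6*1.9002 = 22.8019, grad_y = 2*1*1.8878 = 3.7755
  x_2 = 1.9002 - 0.05*22.8019 = 0.7601
  y_2 = 1.8878 - 0.05*3.7755 = 1.699
Step 3: grad_x = 2*6*0.7601 = 9.1208, grad_y = 2*1*1.699 = 3.398
  x_3 = 0.7601 - 0.05*9.1208 = 0.304
  y_3 = 1.699 - 0.05*3.398 = 1.5291
f(0.304, 1.5291) = 6*0.304^2 + 1*1.5291^2 = 2.8927


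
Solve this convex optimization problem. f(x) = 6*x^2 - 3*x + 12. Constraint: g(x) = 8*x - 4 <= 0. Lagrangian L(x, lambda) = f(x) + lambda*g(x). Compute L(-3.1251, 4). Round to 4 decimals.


Step 1: Evaluate f(x).
f(-3.1251) = 6*(-3.1251)^2 - 3*(-3.1251) + 12 = 79.9728
Step 2: Evaluate g(x).
g(-3.1251) = 8*-3.1251 - 4 = -29.0008
Step 3: Compute Lagrangian.
L = 79.9728 + 4*-29.0008 = -36.0304


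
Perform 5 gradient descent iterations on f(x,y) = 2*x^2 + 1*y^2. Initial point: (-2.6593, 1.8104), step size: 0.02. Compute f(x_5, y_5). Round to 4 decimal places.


Gradient descent on f(x,y) = 2*x^2 + 1*y^2.
Starting point: (-2.6593, 1.8104), alpha = 0.02
Step 1: grad_x = 2*2*-2.6593 = -10.6372, grad_y = 2*1*1.8104 = 3.6208
  x_1 = -2.6593 - 0.02*-10.6372 = -2.4466
  y_1 = 1.8104 - 0.02*3.6208 = 1.738
Step 2: grad_x = 2*2*-2.4466 = -9.7862, grad_y = 2*1*1.738 = 3.476
  x_2 = -2.4466 - 0.02*-9.7862 = -2.2508
  y_2 = 1.738 - 0.02*3.476 = 1.6685
Step 3: grad_x = 2*2*-2.2508 = -9.0033, grad_y = 2*1*1.6685 = 3.3369
  x_3 = -2.2508 - 0.02*-9.0033 = -2.0708
  y_3 = 1.6685 - 0.02*3.3369 = 1.6017
Step 4: grad_x = 2*2*-2.0708 = -8.2831, grad_y = 2*1*1.6017 = 3.2035
  x_4 = -2.0708 - 0.02*-8.2831 = -1.9051
  y_4 = 1.6017 - 0.02*3.2035 = 1.5377
Step 5: grad_x = 2*2*-1.9051 = -7.6204, grad_y = 2*1*1.5377 = 3.0753
  x_5 = -1.9051 - 0.02*-7.6204 = -1.7527
  y_5 = 1.5377 - 0.02*3.0753 = 1.4762
f(-1.7527, 1.4762) = 2*(-1.7527)^2 + 1*1.4762^2 = 8.3229


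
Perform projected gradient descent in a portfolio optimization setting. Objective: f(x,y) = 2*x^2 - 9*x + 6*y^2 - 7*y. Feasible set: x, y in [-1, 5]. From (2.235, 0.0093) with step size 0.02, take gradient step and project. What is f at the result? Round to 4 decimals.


Step 1: Compute gradient at (2.235, 0.0093).
grad_x = 2*2*2.235 - 9 = -0.06
grad_y = 2*6*0.0093 - 7 = -6.8884
Step 2: Gradient step.
x_raw = 2.235 - 0.02*-0.06 = 2.2362
y_raw = 0.0093 - 0.02*-6.8884 = 0.1471
Step 3: Project onto [-1, 5].
x_proj = clip(2.2362) = 2.2362
y_proj = clip(0.1471) = 0.1471
Step 4: Evaluate f.
f(2.2362, 0.1471) = -11.0243


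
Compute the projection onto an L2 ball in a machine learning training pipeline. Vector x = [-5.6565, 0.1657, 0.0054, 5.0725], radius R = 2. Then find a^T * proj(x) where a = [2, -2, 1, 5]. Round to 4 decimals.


Step 1: Compute ||x|| (intermediates to 6 decimals).
||x|| = sqrt((-5.6565)^2 + 0.1657^2 + 0.0054^2 + 5.0725^2) = 7.599588
Step 2: Project.
Since ||x|| > R, scale = R/||x|| = 2/7.599588 = 0.263172, proj(x) = scale * x
proj(x) = [-1.488632, 0.043608, 0.001421, 1.33494]
Step 3: Dot product.
a^T * proj(x) = 2*(-1.488632) - 2*0.043608 + 1*0.001421 + 5*1.33494 = 3.6116


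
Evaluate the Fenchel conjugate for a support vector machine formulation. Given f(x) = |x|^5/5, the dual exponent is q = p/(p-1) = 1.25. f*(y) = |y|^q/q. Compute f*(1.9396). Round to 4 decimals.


The conjugate exponent q satisfies 1/p + 1/q = 1.
p = 5, so q = 5/(5 - 1) = 1.25
|y|^q = 1.9396^1.25 = 2.289
f*(1.9396) = 2.289 / 1.25 = 1.8312


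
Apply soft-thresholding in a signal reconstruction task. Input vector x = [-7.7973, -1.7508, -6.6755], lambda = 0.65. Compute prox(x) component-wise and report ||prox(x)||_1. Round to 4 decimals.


Soft-thresholding with lambda = 0.65:
prox(-7.7973) = sign(-7.7973)*max(|-7.7973| - 0.65, 0) = -7.1473
prox(-1.7508) = sign(-1.7508)*max(|-1.7508| - 0.65, 0) = -1.1008
prox(-6.6755) = sign(-6.6755)*max(|-6.6755| - 0.65, 0) = -6.0255
prox(x) = [-7.1473, -1.1008, -6.0255]
||prox(x)||_1 = 7.1473 + 1.1008 + 6.0255 = 14.2736


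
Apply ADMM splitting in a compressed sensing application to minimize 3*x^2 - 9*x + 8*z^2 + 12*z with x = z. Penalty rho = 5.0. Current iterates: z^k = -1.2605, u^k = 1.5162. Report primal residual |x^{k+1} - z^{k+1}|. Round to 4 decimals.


ADMM iteration with rho = 5.0, z^k = -1.2605, u^k = 1.5162
Step 1: x-update.
Minimize 3*x^2 - 9*x + (5.0/2)*(x + 1.2605 + 1.5162)^2
FOC: (2*3 + 5.0)*x = 9 + 5.0*(-1.2605 - 1.5162)
x^{k+1} = -0.444
Step 2: z-update.
Minimize 8*z^2 + 12*z + (5.0/2)*(-0.444 - z + 1.5162)^2
FOC: (2*8 + 5.0)*z = -12 + 5.0*(-0.444 + 1.5162)
z^{k+1} = -0.3161
Step 3: u-update.
u^{k+1} = 1.5162 - 0.444 + 0.3161 = 1.3884
Step 4: Primal residual = |-0.444 + 0.3161| = 0.1278


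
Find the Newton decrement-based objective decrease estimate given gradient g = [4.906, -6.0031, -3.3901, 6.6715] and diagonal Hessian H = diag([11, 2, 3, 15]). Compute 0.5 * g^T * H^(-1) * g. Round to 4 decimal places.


Step 1: H is diagonal, so H^(-1) * g = [0.446, -3.0016, -1.13, 0.4448].
Step 2: g^T H^(-1) g = sum_i g_i^2 / H_ii
  = (4.906)^2/11 + (-6.0031)^2/2 + (-3.3901)^2/3 + (6.6715)^2/15
  = 2.1881 + 18.0186 + 3.8309 + 2.9673 = 27.0049
Step 3: Objective decrease = 0.5 * g^T H^(-1) g = 13.5024


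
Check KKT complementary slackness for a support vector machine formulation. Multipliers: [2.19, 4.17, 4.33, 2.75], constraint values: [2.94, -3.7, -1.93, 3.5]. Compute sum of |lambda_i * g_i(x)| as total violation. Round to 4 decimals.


KKT complementary slackness check:
lambda_1 * g_1 = 2.19 * 2.94 = 6.4386
lambda_2 * g_2 = 4.17 * -3.7 = -15.429
lambda_3 * g_3 = 4.33 * -1.93 = -8.3569
lambda_4 * g_4 = 2.75 * 3.5 = 9.625
Total violation = 6.4386 + 15.429 + 8.3569 + 9.625 = 39.8495


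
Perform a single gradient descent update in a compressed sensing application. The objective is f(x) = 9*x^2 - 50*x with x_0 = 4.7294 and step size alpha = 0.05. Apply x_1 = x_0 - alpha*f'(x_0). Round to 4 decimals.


We compute the gradient at x_0 and apply the update.
f'(x) = 18*x - 50
f'(4.7294) = 18*4.7294 - 50 = 35.1292
x_1 = 4.7294 - 0.05*35.1292 = 2.9729


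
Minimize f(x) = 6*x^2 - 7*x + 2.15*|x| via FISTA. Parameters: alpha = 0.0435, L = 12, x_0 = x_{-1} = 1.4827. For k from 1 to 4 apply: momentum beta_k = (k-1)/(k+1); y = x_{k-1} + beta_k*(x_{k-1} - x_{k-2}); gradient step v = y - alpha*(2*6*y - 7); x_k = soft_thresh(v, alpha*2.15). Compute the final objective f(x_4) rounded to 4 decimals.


FISTA on f(x) = 6*x^2 - 7*x + 2.15*|x|
L = 12, alpha = 0.0435
Iteration 1: beta = 0.0, y = 1.4827 + 0.0*(1.4827 - 1.4827) = 1.4827
  grad(y) = 10.7924, v = y - alpha*grad = 1.0132
  prox(v) = soft_thresh(1.0132, 0.0935) = 0.9197
Iteration 2: beta = 0.3333, y = 0.9197 + 0.3333*(0.9197 - 1.4827) = 0.732
  grad(y) = 1.7845, v = y - alpha*grad = 0.6544
  prox(v) = soft_thresh(0.6544, 0.0935) = 0.5609
Iteration 3: beta = 0.5, y = 0.5609 + 0.5*(0.5609 - 0.9197) = 0.3815
  grad(y) = -2.4222, v = y - alpha*grad = 0.4868
  prox(v) = soft_thresh(0.4868, 0.0935) = 0.3933
Iteration 4: beta = 0.6, y = 0.3933 + 0.6*(0.3933 - 0.5609) = 0.2928
  grad(y) = -3.4866, v = y - alpha*grad = 0.4445
  prox(v) = soft_thresh(0.4445, 0.0935) = 0.3509
f(x_4) = 6*0.3509^2 - 7*0.3509 + 2.15*|0.3509| = -0.9631


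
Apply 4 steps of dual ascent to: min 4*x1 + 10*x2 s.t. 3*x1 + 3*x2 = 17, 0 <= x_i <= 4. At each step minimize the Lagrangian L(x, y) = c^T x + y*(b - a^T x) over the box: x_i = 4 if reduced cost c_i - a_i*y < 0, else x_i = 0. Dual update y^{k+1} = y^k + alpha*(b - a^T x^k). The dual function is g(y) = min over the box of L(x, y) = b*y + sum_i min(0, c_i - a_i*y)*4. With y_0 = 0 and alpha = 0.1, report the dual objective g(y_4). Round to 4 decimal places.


Dual ascent for LP: min 4*x1 + 10*x2, 3*x1 + 3*x2 = 17, 0 <= x_i <= 4
Step 1: y^k = 0.0, reduced costs: (4.0, 10.0)
  x^k = (0.0, 0.0), subgradient = b - a^T x = 17.0
  y^{k+1} = 0.0 + 0.1*17.0 = 1.7
Step 2: y^k = 1.7, reduced costs: (-1.1, 4.9)
  x^k = (4.0, 0.0), subgradient = b - a^T x = 5.0
  y^{k+1} = 1.7 + 0.1*5.0 = 2.2
Step 3: y^k = 2.2, reduced costs: (-2.6, 3.4)
  x^k = (4.0, 0.0), subgradient = b - a^T x = 5.0
  y^{k+1} = 2.2 + 0.1*5.0 = 2.7
Step 4: y^k = 2.7, reduced costs: (-4.1, 1.9)
  x^k = (4.0, 0.0), subgradient = b - a^T x = 5.0
  y^{k+1} = 2.7 + 0.1*5.0 = 3.2
Dual objective at y_4 = 3.2: reduced costs (-5.6, 0.4), box minimizer x = (4.0, 0.0)
g(y_4) = b*y + (c1 - a1*y)*x1 + (c2 - a2*y)*x2 = 17*3.2 + (-5.6)*4.0 + 0.4*0.0 = 54.4 - 22.4 + 0.0 = 32.0


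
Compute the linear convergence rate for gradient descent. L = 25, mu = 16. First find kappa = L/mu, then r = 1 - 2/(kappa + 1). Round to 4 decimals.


Step 1: Compute the condition number.
kappa = L/mu = 25/16 = 1.5625
Step 2: Compute the convergence rate.
r = 1 - 2/(kappa + 1) = 1 - 2*mu/(L + mu) = (L - mu)/(L + mu) = 9/41 = 0.2195


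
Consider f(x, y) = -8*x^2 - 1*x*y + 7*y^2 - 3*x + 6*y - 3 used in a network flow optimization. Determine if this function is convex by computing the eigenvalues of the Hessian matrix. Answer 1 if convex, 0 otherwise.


The Hessian of f(x,y) = -8*x^2 - 1*x*y + 7*y^2 - 3*x + 6*y - 3 is:
H = [[-16, -1], [-1, 14]]
Trace = -16 + 14 = -2
Determinant = -16*14 - (-1)^2 = -225
Discriminant = (-2)^2 - 4*-225 = 904.0
Eigenvalues: lambda_1 = -16.0333, lambda_2 = 14.0333
The function is not convex.

0


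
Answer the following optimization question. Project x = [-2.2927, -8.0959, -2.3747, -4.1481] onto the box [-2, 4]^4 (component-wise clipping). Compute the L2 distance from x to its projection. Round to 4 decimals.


Project each component onto [-2, 4].
clip(-2.2927) = -2.0, clip(-8.0959) = -2.0, clip(-2.3747) = -2.0, clip(-4.1481) = -2.0
Projection = [-2.0, -2.0, -2.0, -2.0]
Squared diffs: [0.0857, 37.16, 0.1404, 4.6143]
Distance = sqrt(42.0004) = 6.4808


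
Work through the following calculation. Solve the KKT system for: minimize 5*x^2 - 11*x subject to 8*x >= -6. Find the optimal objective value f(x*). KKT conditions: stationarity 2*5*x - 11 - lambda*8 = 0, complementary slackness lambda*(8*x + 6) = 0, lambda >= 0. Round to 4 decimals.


Step 1: Try lambda = 0 (constraint inactive).
Stationarity: 2*5*x - 11 = 0
x* = 11/(2*5) = 1.1
Check constraint: 8*1.1 = 8.8 >= -6 -- satisfied.
Step 2: Compute optimal value.
f(x*) = 5*1.1^2 - 11*1.1 = -6.05


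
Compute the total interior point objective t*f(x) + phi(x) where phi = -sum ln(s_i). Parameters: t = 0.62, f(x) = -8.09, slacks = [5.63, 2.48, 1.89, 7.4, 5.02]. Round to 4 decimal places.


Step 1: Compute log-barrier.
ln values: [1.7281, 0.9083, 0.6366, 2.0015, 1.6134]
phi = -(1.7281 + 0.9083 + 0.6366 + 2.0015 + 1.6134) = -6.8879
Step 2: Compute augmented objective.
t*f(x) = 0.62*-8.09 = -5.0158
Total = -5.0158 - 6.8879 = -11.9037


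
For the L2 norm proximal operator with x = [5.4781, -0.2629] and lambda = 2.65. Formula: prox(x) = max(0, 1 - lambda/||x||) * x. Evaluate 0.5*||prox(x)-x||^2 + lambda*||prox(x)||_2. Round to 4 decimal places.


Step 1: Compute ||x||.
||x|| = 5.4844
Step 2: Compute scaling factor.
scale = max(0, 1 - 2.65/5.4844) = 0.5168
Step 3: prox(x) = [2.8311, -0.1359]
||prox(x)|| = 2.8344
Step 4: Proximal objective.
0.5*||prox-x||^2 = 3.5113
lambda*||prox|| = 7.5112
Total = 11.0224


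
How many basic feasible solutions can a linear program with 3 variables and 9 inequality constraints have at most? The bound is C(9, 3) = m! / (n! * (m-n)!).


Each vertex corresponds to some choice of n active constraints out of m, so the number of vertices is at most C(m, n) = m! / (n!(m-n)!).
m = 9, n = 3
Numerator: 9 * 8 * 7
Denominator: 3! = 6
C(9, 3) = 84


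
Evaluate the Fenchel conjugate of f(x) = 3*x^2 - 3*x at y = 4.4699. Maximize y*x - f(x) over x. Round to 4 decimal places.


f*(y) = sup_x {y*x - a*x^2 - b*x} = sup_x {(y-b)*x - a*x^2}
FOC: (y - b) - 2a*x = 0 => x* = (y - b)/(2a)
x* = (4.4699 + 3)/(2*3) = 1.245
f*(4.4699) = (y-b)^2/(4a) = (4.4699 + 3)^2/(4*3)
= 55.7994/12 = 4.65


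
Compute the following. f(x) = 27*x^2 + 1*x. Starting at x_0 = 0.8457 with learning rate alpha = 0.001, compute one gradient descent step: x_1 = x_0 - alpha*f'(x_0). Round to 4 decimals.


We compute the gradient at x_0 and apply the update.
f'(x) = 54*x + 1
f'(0.8457) = 54*0.8457 + 1 = 46.6678
x_1 = 0.8457 - 0.001*46.6678 = 0.799


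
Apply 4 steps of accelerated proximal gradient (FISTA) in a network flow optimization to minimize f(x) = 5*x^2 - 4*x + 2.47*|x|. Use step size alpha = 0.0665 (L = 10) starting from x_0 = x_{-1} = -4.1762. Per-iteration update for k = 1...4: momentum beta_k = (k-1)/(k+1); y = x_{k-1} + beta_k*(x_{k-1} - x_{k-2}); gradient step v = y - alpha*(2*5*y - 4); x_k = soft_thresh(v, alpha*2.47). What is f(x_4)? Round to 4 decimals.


FISTA on f(x) = 5*x^2 - 4*x + 2.47*|x|
L = 10, alpha = 0.0665
Iteration 1: beta = 0.0, y = -4.1762 + 0.0*(-4.1762 + 4.1762) = -4.1762
  grad(y) = -45.762, v = y - alpha*grad = -1.133
  prox(v) = soft_thresh(-1.133, 0.1643) = -0.9688
Iteration 2: beta = 0.3333, y = -0.9688 + 0.3333*(-0.9688 + 4.1762) = 0.1004
  grad(y) = -2.9963, v = y - alpha*grad = 0.2996
  prox(v) = soft_thresh(0.2996, 0.1643) = 0.1354
Iteration 3: beta = 0.5, y = 0.1354 + 0.5*(0.1354 + 0.9688) = 0.6874
  grad(y) = 2.8744, v = y - alpha*grad = 0.4963
  prox(v) = soft_thresh(0.4963, 0.1643) = 0.332
Iteration 4: beta = 0.6, y = 0.332 + 0.6*(0.332 - 0.1354) = 0.45
  grad(y) = 0.5004, v = y - alpha*grad = 0.4168
  prox(v) = soft_thresh(0.4168, 0.1643) = 0.2525
f(x_4) = 5*0.2525^2 - 4*0.2525 + 2.47*|0.2525| = -0.0675


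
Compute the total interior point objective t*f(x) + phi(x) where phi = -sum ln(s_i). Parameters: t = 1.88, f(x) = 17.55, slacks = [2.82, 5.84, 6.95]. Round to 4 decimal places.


Step 1: Compute log-barrier.
ln values: [1.0367, 1.7647, 1.9387]
phi = -(1.0367 + 1.7647 + 1.9387) = -4.7402
Step 2: Compute augmented objective.
t*f(x) = 1.88*17.55 = 32.994
Total = 32.994 - 4.7402 = 28.2538


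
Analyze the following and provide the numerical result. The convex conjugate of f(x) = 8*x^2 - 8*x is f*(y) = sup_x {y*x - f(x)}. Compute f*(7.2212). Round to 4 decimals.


f*(y) = sup_x {y*x - a*x^2 - b*x} = sup_x {(y-b)*x - a*x^2}
FOC: (y - b) - 2a*x = 0 => x* = (y - b)/(2a)
x* = (7.2212 + 8)/(2*8) = 0.9513
f*(7.2212) = (y-b)^2/(4a) = (7.2212 + 8)^2/(4*8)
= 231.6849/32 = 7.2402


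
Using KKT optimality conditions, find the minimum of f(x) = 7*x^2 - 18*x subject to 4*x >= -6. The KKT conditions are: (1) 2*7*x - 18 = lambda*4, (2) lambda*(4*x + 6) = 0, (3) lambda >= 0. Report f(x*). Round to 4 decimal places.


Step 1: Try lambda = 0 (constraint inactive).
Stationarity: 2*7*x - 18 = 0
x* = 18/(2*7) = 9/7 = 1.2857 (rounded; the exact value 9/7 is used below)
Check constraint: 4*1.2857 = 5.1428 >= -6 -- satisfied.
Step 2: Compute optimal value.
f(x*) = 7*(9/7)^2 - 18*(9/7) = -11.5714


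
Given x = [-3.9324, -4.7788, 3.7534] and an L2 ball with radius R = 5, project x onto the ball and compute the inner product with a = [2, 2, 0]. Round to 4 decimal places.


Step 1: Compute ||x|| (intermediates to 6 decimals).
||x|| = sqrt((-3.9324)^2 + (-4.7788)^2 + 3.7534^2) = 7.238005
Step 2: Project.
Since ||x|| > R, scale = R/||x|| = 5/7.238005 = 0.690798, proj(x) = scale * x
proj(x) = [-2.716494, -3.301185, 2.592841]
Step 3: Dot product.
a^T * proj(x) = 2*(-2.716494) + 2*(-3.301185) + 0*2.592841 = -12.0354


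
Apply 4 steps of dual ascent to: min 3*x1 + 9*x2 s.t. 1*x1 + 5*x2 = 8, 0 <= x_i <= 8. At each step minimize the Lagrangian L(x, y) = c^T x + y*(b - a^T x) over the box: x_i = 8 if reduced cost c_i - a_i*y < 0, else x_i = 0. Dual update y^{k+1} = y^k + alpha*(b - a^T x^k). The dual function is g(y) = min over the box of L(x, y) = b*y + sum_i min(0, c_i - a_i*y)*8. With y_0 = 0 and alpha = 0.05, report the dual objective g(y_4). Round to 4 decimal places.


Dual ascent for LP: min 3*x1 + 9*x2, 1*x1 + 5*x2 = 8, 0 <= x_i <= 8
Step 1: y^k = 0.0, reduced costs: (3.0, 9.0)
  x^k = (0.0, 0.0), subgradient = b - a^T x = 8.0
  y^{k+1} = 0.0 + 0.05*8.0 = 0.4
Step 2: y^k = 0.4, reduced costs: (2.6, 7.0)
  x^k = (0.0, 0.0), subgradient = b - a^T x = 8.0
  y^{k+1} = 0.4 + 0.05*8.0 = 0.8
Step 3: y^k = 0.8, reduced costs: (2.2, 5.0)
  x^k = (0.0, 0.0), subgradient = b - a^T x = 8.0
  y^{k+1} = 0.8 + 0.05*8.0 = 1.2
Step 4: y^k = 1.2, reduced costs: (1.8, 3.0)
  x^k = (0.0, 0.0), subgradient = b - a^T x = 8.0
  y^{k+1} = 1.2 + 0.05*8.0 = 1.6
Dual objective at y_4 = 1.6: reduced costs (1.4, 1.0), box minimizer x = (0.0, 0.0)
g(y_4) = b*y + (c1 - a1*y)*x1 + (c2 - a2*y)*x2 = 8*1.6 + 1.4*0.0 + 1.0*0.0 = 12.8 + 0.0 + 0.0 = 12.8


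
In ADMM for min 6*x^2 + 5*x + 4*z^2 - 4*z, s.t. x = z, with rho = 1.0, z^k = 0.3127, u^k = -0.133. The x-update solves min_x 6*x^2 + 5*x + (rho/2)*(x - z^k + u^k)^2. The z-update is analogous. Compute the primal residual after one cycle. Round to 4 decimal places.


ADMM iteration with rho = 1.0, z^k = 0.3127, u^k = -0.133
Step 1: x-update.
Minimize 6*x^2 + 5*x + (1.0/2)*(x - 0.3127 - 0.133)^2
FOC: (2*6 + 1.0)*x = -5 + 1.0*(0.3127 + 0.133)
x^{k+1} = -0.3503
Step 2: z-update.
Minimize 4*z^2 - 4*z + (1.0/2)*(-0.3503 - z - 0.133)^2
FOC: (2*4 + 1.0)*z = 4 + 1.0*(-0.3503 - 0.133)
z^{k+1} = 0.3907
Step 3: u-update.
u^{k+1} = -0.133 - 0.3503 - 0.3907 = -0.8741
Step 4: Primal residual = |-0.3503 - 0.3907| = 0.7411


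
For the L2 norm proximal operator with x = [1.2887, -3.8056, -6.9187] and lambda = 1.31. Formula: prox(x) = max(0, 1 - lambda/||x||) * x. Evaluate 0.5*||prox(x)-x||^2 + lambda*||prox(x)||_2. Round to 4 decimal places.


Step 1: Compute ||x||.
||x|| = 8.0007
Step 2: Compute scaling factor.
scale = max(0, 1 - 1.31/8.0007) = 0.8363
Step 3: prox(x) = [1.0777, -3.1825, -5.7859]
||prox(x)|| = 6.6907
Step 4: Proximal objective.
0.5*||prox-x||^2 = 0.8581
lambda*||prox|| = 8.7648
Total = 9.6229


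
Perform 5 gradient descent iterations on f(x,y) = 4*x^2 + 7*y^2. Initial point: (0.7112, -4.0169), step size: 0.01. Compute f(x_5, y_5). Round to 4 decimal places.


Gradient descent on f(x,y) = 4*x^2 + 7*y^2.
Starting point: (0.7112, -4.0169), alpha = 0.01
Step 1: grad_x = 2*4*0.7112 = 5.6896, grad_y = 2*7*-4.0169 = -56.2366
  x_1 = 0.7112 - 0.01*5.6896 = 0.6543
  y_1 = -4.0169 - 0.01*-56.2366 = -3.4545
Step 2: grad_x = 2*4*0.6543 = 5.2344, grad_y = 2*7*-3.4545 = -48.3635
  x_2 = 0.6543 - 0.01*5.2344 = 0.602
  y_2 = -3.4545 - 0.01*-48.3635 = -2.9709
Step 3: grad_x = 2*4*0.602 = 4.8157, grad_y = 2*7*-2.9709 = -41.5926
  x_3 = 0.602 - 0.01*4.8157 = 0.5538
  y_3 = -2.9709 - 0.01*-41.5926 = -2.555
Step 4: grad_x = 2*4*0.5538 = 4.4304, grad_y = 2*7*-2.555 = -35.7696
  x_4 = 0.5538 - 0.01*4.4304 = 0.5095
  y_4 = -2.555 - 0.01*-35.7696 = -2.1973
Step 5: grad_x = 2*4*0.5095 = 4.076, grad_y = 2*7*-2.1973 = -30.7619
  x_5 = 0.5095 - 0.01*4.076 = 0.4687
  y_5 = -2.1973 - 0.01*-30.7619 = -1.8897
f(0.4687, -1.8897) = 4*0.4687^2 + 7*(-1.8897)^2 = 25.8745


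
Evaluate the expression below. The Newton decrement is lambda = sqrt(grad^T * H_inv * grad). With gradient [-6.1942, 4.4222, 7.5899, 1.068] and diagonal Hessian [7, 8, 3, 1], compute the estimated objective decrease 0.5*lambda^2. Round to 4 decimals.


Step 1: H is diagonal, so H^(-1) * g = [-0.8849, 0.5528, 2.53, 1.068].
Step 2: g^T H^(-1) g = sum_i g_i^2 / H_ii
  = (-6.1942)^2/7 + (4.4222)^2/8 + (7.5899)^2/3 + (1.068)^2/1
  = 5.4812 + 2.4445 + 19.2022 + 1.1406 = 28.2685
Step 3: Objective decrease = 0.5 * g^T H^(-1) g = 14.1342


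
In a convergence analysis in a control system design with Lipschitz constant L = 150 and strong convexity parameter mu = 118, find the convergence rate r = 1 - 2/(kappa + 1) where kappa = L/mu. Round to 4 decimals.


Step 1: Compute the condition number.
kappa = L/mu = 150/118 = 1.2712
Step 2: Compute the convergence rate.
r = 1 - 2/(kappa + 1) = 1 - 2*mu/(L + mu) = (L - mu)/(L + mu) = 32/268 = 0.1194
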